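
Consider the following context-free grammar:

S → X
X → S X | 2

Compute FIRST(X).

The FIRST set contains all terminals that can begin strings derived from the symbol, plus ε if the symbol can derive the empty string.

We compute FIRST(X) using the standard algorithm.
FIRST(S) = {2}
FIRST(X) = {2}
Therefore, FIRST(X) = {2}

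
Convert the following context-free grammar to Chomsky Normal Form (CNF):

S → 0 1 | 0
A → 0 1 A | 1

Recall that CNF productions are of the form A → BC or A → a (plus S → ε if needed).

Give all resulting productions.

T0 → 0; T1 → 1; S → 0; A → 1; S → T0 T1; A → T0 X0; X0 → T1 A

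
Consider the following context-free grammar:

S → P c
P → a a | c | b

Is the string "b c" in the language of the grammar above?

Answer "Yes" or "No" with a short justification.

Yes - a valid derivation exists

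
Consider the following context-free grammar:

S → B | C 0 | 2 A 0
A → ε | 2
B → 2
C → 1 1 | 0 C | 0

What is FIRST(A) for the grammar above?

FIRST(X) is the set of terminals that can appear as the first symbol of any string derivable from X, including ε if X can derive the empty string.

We compute FIRST(A) using the standard algorithm.
FIRST(A) = {2, ε}
FIRST(B) = {2}
FIRST(C) = {0, 1}
FIRST(S) = {0, 1, 2}
Therefore, FIRST(A) = {2, ε}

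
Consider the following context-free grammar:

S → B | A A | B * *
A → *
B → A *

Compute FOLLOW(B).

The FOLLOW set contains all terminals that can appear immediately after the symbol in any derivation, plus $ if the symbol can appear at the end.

We compute FOLLOW(B) using the standard algorithm.
FOLLOW(S) starts with {$}.
FIRST(A) = {*}
FIRST(B) = {*}
FIRST(S) = {*}
FOLLOW(A) = {$, *}
FOLLOW(B) = {$, *}
FOLLOW(S) = {$}
Therefore, FOLLOW(B) = {$, *}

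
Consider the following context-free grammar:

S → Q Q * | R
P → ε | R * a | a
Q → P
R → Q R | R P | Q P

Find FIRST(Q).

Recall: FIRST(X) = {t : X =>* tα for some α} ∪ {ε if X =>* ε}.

We compute FIRST(Q) using the standard algorithm.
FIRST(P) = {*, a, ε}
FIRST(Q) = {*, a, ε}
FIRST(R) = {*, a, ε}
FIRST(S) = {*, a, ε}
Therefore, FIRST(Q) = {*, a, ε}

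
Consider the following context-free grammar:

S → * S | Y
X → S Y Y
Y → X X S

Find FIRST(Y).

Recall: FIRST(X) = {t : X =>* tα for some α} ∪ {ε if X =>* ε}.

We compute FIRST(Y) using the standard algorithm.
FIRST(S) = {*}
FIRST(X) = {*}
FIRST(Y) = {*}
Therefore, FIRST(Y) = {*}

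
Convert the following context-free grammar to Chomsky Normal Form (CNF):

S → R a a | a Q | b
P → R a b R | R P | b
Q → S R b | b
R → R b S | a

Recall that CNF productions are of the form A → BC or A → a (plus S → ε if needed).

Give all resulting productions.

TA → a; S → b; TB → b; P → b; Q → b; R → a; S → R X0; X0 → TA TA; S → TA Q; P → R X1; X1 → TA X2; X2 → TB R; P → R P; Q → S X3; X3 → R TB; R → R X4; X4 → TB S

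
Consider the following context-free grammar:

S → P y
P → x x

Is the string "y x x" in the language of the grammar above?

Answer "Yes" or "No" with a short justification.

No - no valid derivation exists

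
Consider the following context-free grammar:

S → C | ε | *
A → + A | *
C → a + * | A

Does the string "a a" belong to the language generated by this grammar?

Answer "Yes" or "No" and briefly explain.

No - no valid derivation exists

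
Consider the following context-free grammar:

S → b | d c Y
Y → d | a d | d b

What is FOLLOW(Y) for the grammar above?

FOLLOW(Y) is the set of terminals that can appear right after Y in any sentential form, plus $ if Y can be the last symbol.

We compute FOLLOW(Y) using the standard algorithm.
FOLLOW(S) starts with {$}.
FIRST(S) = {b, d}
FIRST(Y) = {a, d}
FOLLOW(S) = {$}
FOLLOW(Y) = {$}
Therefore, FOLLOW(Y) = {$}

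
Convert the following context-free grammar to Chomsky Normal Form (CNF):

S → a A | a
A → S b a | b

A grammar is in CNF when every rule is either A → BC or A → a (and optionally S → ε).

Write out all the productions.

TA → a; S → a; TB → b; A → b; S → TA A; A → S X0; X0 → TB TA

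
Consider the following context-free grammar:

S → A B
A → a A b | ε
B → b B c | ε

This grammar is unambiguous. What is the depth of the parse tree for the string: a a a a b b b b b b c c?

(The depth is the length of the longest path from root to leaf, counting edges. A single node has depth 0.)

6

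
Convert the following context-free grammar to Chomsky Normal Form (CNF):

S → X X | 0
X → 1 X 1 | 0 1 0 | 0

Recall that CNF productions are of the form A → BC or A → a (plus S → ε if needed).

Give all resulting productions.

S → 0; T1 → 1; T0 → 0; X → 0; S → X X; X → T1 X0; X0 → X T1; X → T0 X1; X1 → T1 T0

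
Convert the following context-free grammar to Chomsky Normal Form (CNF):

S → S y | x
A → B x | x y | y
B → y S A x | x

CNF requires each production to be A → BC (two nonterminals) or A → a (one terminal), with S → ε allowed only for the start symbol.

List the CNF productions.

TY → y; S → x; TX → x; A → y; B → x; S → S TY; A → B TX; A → TX TY; B → TY X0; X0 → S X1; X1 → A TX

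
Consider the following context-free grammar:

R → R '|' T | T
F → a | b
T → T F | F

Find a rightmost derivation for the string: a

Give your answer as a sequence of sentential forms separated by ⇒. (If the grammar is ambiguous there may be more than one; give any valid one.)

R ⇒ T ⇒ F ⇒ a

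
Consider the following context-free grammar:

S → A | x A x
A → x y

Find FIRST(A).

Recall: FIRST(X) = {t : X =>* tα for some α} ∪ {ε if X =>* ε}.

We compute FIRST(A) using the standard algorithm.
FIRST(A) = {x}
FIRST(S) = {x}
Therefore, FIRST(A) = {x}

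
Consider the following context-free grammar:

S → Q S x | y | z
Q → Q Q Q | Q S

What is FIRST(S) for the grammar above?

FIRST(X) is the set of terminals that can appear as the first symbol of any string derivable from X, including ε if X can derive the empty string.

We compute FIRST(S) using the standard algorithm.
FIRST(Q) = {}
FIRST(S) = {y, z}
Therefore, FIRST(S) = {y, z}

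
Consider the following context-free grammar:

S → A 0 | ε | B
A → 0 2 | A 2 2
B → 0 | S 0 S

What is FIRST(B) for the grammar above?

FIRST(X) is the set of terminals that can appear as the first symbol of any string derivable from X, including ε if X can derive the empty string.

We compute FIRST(B) using the standard algorithm.
FIRST(A) = {0}
FIRST(B) = {0}
FIRST(S) = {0, ε}
Therefore, FIRST(B) = {0}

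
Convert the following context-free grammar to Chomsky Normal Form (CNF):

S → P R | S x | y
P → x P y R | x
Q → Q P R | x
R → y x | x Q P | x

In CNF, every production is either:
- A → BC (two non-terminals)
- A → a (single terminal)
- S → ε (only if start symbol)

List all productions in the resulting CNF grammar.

TX → x; S → y; TY → y; P → x; Q → x; R → x; S → P R; S → S TX; P → TX X0; X0 → P X1; X1 → TY R; Q → Q X2; X2 → P R; R → TY TX; R → TX X3; X3 → Q P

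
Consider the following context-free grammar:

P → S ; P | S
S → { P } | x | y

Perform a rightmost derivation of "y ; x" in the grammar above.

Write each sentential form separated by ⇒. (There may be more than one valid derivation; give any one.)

P ⇒ S ; P ⇒ S ; S ⇒ S ; x ⇒ y ; x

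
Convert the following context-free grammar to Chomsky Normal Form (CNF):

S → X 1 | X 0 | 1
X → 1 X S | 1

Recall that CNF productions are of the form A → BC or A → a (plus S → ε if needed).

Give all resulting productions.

T1 → 1; T0 → 0; S → 1; X → 1; S → X T1; S → X T0; X → T1 X0; X0 → X S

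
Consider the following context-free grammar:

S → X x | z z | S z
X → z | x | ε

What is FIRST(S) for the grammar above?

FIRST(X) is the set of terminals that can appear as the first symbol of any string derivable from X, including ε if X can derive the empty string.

We compute FIRST(S) using the standard algorithm.
FIRST(S) = {x, z}
FIRST(X) = {x, z, ε}
Therefore, FIRST(S) = {x, z}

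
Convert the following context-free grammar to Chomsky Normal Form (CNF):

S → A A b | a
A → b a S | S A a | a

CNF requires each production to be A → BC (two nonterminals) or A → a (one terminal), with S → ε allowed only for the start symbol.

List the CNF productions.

TB → b; S → a; TA → a; A → a; S → A X0; X0 → A TB; A → TB X1; X1 → TA S; A → S X2; X2 → A TA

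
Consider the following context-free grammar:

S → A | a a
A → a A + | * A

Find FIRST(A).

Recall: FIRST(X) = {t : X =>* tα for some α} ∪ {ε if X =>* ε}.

We compute FIRST(A) using the standard algorithm.
FIRST(A) = {*, a}
FIRST(S) = {*, a}
Therefore, FIRST(A) = {*, a}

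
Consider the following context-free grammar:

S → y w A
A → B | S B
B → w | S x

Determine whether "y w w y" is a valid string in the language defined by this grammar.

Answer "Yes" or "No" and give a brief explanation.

No - no valid derivation exists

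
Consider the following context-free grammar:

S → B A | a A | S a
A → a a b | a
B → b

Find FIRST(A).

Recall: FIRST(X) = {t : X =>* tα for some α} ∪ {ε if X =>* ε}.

We compute FIRST(A) using the standard algorithm.
FIRST(A) = {a}
FIRST(B) = {b}
FIRST(S) = {a, b}
Therefore, FIRST(A) = {a}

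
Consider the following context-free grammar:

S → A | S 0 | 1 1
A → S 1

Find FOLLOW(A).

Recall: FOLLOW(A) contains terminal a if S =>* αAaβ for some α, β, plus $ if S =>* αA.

We compute FOLLOW(A) using the standard algorithm.
FOLLOW(S) starts with {$}.
FIRST(A) = {1}
FIRST(S) = {1}
FOLLOW(A) = {$, 0, 1}
FOLLOW(S) = {$, 0, 1}
Therefore, FOLLOW(A) = {$, 0, 1}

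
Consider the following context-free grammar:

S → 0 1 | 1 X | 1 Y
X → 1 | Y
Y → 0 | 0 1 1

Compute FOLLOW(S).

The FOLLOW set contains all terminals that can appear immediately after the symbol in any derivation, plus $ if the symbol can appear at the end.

We compute FOLLOW(S) using the standard algorithm.
FOLLOW(S) starts with {$}.
FIRST(S) = {0, 1}
FIRST(X) = {0, 1}
FIRST(Y) = {0}
FOLLOW(S) = {$}
FOLLOW(X) = {$}
FOLLOW(Y) = {$}
Therefore, FOLLOW(S) = {$}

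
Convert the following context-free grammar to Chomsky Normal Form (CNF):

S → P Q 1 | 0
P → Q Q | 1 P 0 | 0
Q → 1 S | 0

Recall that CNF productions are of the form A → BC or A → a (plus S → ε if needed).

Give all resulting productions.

T1 → 1; S → 0; T0 → 0; P → 0; Q → 0; S → P X0; X0 → Q T1; P → Q Q; P → T1 X1; X1 → P T0; Q → T1 S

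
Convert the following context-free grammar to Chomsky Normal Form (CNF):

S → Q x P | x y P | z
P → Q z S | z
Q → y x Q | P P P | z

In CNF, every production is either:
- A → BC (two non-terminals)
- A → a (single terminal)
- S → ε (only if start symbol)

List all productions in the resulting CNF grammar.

TX → x; TY → y; S → z; TZ → z; P → z; Q → z; S → Q X0; X0 → TX P; S → TX X1; X1 → TY P; P → Q X2; X2 → TZ S; Q → TY X3; X3 → TX Q; Q → P X4; X4 → P P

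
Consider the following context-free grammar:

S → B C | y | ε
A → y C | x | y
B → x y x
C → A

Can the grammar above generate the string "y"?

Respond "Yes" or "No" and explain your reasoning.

Yes - a valid derivation exists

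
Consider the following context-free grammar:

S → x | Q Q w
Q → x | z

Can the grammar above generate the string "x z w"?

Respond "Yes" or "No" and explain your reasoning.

Yes - a valid derivation exists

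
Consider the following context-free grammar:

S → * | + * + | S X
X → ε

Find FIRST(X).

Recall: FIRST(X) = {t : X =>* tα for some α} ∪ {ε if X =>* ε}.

We compute FIRST(X) using the standard algorithm.
FIRST(S) = {*, +}
FIRST(X) = {ε}
Therefore, FIRST(X) = {ε}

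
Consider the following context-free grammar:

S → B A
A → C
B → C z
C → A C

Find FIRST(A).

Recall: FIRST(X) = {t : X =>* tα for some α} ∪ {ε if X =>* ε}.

We compute FIRST(A) using the standard algorithm.
FIRST(A) = {}
FIRST(B) = {}
FIRST(C) = {}
FIRST(S) = {}
Therefore, FIRST(A) = {}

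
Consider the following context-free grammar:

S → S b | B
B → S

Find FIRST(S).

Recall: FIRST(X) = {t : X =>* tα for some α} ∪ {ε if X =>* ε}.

We compute FIRST(S) using the standard algorithm.
FIRST(B) = {}
FIRST(S) = {}
Therefore, FIRST(S) = {}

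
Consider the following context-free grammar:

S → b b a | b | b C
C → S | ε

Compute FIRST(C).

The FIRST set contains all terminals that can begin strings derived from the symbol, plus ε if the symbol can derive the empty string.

We compute FIRST(C) using the standard algorithm.
FIRST(C) = {b, ε}
FIRST(S) = {b}
Therefore, FIRST(C) = {b, ε}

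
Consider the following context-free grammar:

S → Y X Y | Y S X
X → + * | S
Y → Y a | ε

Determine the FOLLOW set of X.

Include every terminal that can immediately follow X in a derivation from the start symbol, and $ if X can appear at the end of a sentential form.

We compute FOLLOW(X) using the standard algorithm.
FOLLOW(S) starts with {$}.
FIRST(S) = {+, a}
FIRST(X) = {+, a}
FIRST(Y) = {a, ε}
FOLLOW(S) = {$, +, a}
FOLLOW(X) = {$, +, a}
FOLLOW(Y) = {$, +, a}
Therefore, FOLLOW(X) = {$, +, a}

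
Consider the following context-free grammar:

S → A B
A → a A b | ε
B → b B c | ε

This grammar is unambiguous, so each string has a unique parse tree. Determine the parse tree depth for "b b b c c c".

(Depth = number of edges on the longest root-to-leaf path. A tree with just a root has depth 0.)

5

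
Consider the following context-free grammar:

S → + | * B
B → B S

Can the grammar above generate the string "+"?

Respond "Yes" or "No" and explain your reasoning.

Yes - a valid derivation exists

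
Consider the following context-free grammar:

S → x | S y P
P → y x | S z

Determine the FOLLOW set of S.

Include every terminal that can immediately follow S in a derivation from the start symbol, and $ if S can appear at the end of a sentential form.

We compute FOLLOW(S) using the standard algorithm.
FOLLOW(S) starts with {$}.
FIRST(P) = {x, y}
FIRST(S) = {x}
FOLLOW(P) = {$, y, z}
FOLLOW(S) = {$, y, z}
Therefore, FOLLOW(S) = {$, y, z}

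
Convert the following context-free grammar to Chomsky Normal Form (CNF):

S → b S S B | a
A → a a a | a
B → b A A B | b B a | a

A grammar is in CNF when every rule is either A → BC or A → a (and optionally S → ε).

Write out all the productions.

TB → b; S → a; TA → a; A → a; B → a; S → TB X0; X0 → S X1; X1 → S B; A → TA X2; X2 → TA TA; B → TB X3; X3 → A X4; X4 → A B; B → TB X5; X5 → B TA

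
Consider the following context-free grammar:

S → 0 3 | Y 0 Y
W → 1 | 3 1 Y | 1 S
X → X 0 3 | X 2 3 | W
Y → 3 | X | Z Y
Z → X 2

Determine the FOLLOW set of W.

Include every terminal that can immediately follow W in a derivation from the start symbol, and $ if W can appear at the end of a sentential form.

We compute FOLLOW(W) using the standard algorithm.
FOLLOW(S) starts with {$}.
FIRST(S) = {0, 1, 3}
FIRST(W) = {1, 3}
FIRST(X) = {1, 3}
FIRST(Y) = {1, 3}
FIRST(Z) = {1, 3}
FOLLOW(S) = {$, 0, 2}
FOLLOW(W) = {$, 0, 2}
FOLLOW(X) = {$, 0, 2}
FOLLOW(Y) = {$, 0, 2}
FOLLOW(Z) = {1, 3}
Therefore, FOLLOW(W) = {$, 0, 2}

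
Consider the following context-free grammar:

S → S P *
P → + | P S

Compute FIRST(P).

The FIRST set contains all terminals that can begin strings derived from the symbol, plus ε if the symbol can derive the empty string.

We compute FIRST(P) using the standard algorithm.
FIRST(P) = {+}
FIRST(S) = {}
Therefore, FIRST(P) = {+}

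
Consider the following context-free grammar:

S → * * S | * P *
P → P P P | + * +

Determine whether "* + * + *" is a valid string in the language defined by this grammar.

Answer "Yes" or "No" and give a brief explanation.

Yes - a valid derivation exists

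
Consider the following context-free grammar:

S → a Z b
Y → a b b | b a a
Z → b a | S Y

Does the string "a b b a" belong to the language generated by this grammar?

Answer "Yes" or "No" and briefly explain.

No - no valid derivation exists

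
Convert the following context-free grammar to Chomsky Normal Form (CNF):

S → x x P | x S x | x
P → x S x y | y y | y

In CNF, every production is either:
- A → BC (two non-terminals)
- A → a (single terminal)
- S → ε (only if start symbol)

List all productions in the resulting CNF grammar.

TX → x; S → x; TY → y; P → y; S → TX X0; X0 → TX P; S → TX X1; X1 → S TX; P → TX X2; X2 → S X3; X3 → TX TY; P → TY TY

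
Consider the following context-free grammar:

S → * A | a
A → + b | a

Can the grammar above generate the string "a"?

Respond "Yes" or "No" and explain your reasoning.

Yes - a valid derivation exists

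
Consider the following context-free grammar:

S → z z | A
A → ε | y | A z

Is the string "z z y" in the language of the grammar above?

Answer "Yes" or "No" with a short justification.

No - no valid derivation exists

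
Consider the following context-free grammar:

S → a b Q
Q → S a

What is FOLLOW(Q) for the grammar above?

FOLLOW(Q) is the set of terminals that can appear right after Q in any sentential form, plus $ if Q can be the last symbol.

We compute FOLLOW(Q) using the standard algorithm.
FOLLOW(S) starts with {$}.
FIRST(Q) = {a}
FIRST(S) = {a}
FOLLOW(Q) = {$, a}
FOLLOW(S) = {$, a}
Therefore, FOLLOW(Q) = {$, a}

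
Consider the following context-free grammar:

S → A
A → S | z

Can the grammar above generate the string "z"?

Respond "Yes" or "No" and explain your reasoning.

Yes - a valid derivation exists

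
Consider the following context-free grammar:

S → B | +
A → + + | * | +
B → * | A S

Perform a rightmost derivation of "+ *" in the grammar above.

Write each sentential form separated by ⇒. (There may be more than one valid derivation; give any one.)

S ⇒ B ⇒ A S ⇒ A B ⇒ A * ⇒ + *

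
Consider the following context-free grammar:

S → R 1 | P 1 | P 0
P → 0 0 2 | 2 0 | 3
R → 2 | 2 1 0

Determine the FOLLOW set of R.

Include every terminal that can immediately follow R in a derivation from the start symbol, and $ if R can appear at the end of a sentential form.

We compute FOLLOW(R) using the standard algorithm.
FOLLOW(S) starts with {$}.
FIRST(P) = {0, 2, 3}
FIRST(R) = {2}
FIRST(S) = {0, 2, 3}
FOLLOW(P) = {0, 1}
FOLLOW(R) = {1}
FOLLOW(S) = {$}
Therefore, FOLLOW(R) = {1}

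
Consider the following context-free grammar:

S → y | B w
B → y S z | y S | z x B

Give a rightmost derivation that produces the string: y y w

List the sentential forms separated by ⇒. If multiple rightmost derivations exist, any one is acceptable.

S ⇒ B w ⇒ y S w ⇒ y y w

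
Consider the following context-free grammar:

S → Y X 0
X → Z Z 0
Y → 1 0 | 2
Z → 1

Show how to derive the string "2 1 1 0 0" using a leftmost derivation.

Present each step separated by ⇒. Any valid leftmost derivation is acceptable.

S ⇒ Y X 0 ⇒ 2 X 0 ⇒ 2 Z Z 0 0 ⇒ 2 1 Z 0 0 ⇒ 2 1 1 0 0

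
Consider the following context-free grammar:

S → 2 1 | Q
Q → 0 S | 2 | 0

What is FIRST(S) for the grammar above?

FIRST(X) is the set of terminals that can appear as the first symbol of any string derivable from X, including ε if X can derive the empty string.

We compute FIRST(S) using the standard algorithm.
FIRST(Q) = {0, 2}
FIRST(S) = {0, 2}
Therefore, FIRST(S) = {0, 2}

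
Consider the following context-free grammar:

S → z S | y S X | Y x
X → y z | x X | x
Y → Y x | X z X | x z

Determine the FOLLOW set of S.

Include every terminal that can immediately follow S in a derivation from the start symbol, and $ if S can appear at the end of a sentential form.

We compute FOLLOW(S) using the standard algorithm.
FOLLOW(S) starts with {$}.
FIRST(S) = {x, y, z}
FIRST(X) = {x, y}
FIRST(Y) = {x, y}
FOLLOW(S) = {$, x, y}
FOLLOW(X) = {$, x, y, z}
FOLLOW(Y) = {x}
Therefore, FOLLOW(S) = {$, x, y}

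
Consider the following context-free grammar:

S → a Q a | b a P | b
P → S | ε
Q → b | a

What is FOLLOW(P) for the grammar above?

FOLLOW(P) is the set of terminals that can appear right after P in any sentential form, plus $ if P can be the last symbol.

We compute FOLLOW(P) using the standard algorithm.
FOLLOW(S) starts with {$}.
FIRST(P) = {a, b, ε}
FIRST(Q) = {a, b}
FIRST(S) = {a, b}
FOLLOW(P) = {$}
FOLLOW(Q) = {a}
FOLLOW(S) = {$}
Therefore, FOLLOW(P) = {$}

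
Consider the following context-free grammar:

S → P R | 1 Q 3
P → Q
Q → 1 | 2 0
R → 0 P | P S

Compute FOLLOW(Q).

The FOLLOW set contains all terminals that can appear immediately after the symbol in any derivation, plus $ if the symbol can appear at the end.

We compute FOLLOW(Q) using the standard algorithm.
FOLLOW(S) starts with {$}.
FIRST(P) = {1, 2}
FIRST(Q) = {1, 2}
FIRST(R) = {0, 1, 2}
FIRST(S) = {1, 2}
FOLLOW(P) = {$, 0, 1, 2}
FOLLOW(Q) = {$, 0, 1, 2, 3}
FOLLOW(R) = {$}
FOLLOW(S) = {$}
Therefore, FOLLOW(Q) = {$, 0, 1, 2, 3}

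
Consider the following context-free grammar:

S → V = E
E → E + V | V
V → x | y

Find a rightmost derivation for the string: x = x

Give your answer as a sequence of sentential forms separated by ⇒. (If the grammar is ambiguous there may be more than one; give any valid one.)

S ⇒ V = E ⇒ V = V ⇒ V = x ⇒ x = x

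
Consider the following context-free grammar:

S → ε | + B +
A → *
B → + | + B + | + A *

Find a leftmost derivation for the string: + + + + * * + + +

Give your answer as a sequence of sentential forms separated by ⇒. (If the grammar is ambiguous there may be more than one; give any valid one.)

S ⇒ + B + ⇒ + + B + + ⇒ + + + B + + + ⇒ + + + + A * + + + ⇒ + + + + * * + + +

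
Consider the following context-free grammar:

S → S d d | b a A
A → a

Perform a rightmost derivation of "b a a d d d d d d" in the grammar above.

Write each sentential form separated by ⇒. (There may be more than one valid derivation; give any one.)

S ⇒ S d d ⇒ S d d d d ⇒ S d d d d d d ⇒ b a A d d d d d d ⇒ b a a d d d d d d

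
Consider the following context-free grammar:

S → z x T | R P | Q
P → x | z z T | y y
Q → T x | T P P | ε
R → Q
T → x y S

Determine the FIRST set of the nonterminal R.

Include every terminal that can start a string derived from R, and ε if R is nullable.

We compute FIRST(R) using the standard algorithm.
FIRST(P) = {x, y, z}
FIRST(Q) = {x, ε}
FIRST(R) = {x, ε}
FIRST(S) = {x, y, z, ε}
FIRST(T) = {x}
Therefore, FIRST(R) = {x, ε}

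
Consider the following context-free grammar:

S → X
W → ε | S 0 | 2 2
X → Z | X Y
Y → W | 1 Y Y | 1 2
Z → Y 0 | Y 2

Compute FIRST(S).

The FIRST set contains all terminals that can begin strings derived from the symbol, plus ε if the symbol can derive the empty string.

We compute FIRST(S) using the standard algorithm.
FIRST(S) = {0, 1, 2}
FIRST(W) = {0, 1, 2, ε}
FIRST(X) = {0, 1, 2}
FIRST(Y) = {0, 1, 2, ε}
FIRST(Z) = {0, 1, 2}
Therefore, FIRST(S) = {0, 1, 2}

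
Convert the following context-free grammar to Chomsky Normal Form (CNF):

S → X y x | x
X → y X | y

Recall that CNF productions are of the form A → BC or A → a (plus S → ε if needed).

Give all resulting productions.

TY → y; TX → x; S → x; X → y; S → X X0; X0 → TY TX; X → TY X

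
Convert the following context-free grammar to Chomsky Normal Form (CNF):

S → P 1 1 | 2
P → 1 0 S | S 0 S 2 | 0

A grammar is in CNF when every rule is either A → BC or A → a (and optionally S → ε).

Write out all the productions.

T1 → 1; S → 2; T0 → 0; T2 → 2; P → 0; S → P X0; X0 → T1 T1; P → T1 X1; X1 → T0 S; P → S X2; X2 → T0 X3; X3 → S T2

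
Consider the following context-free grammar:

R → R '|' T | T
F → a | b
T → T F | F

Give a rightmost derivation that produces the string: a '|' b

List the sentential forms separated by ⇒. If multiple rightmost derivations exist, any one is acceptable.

R ⇒ R '|' T ⇒ R '|' F ⇒ R '|' b ⇒ T '|' b ⇒ F '|' b ⇒ a '|' b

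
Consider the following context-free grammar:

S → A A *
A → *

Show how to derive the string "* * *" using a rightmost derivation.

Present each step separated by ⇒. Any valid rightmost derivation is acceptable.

S ⇒ A A * ⇒ A * * ⇒ * * *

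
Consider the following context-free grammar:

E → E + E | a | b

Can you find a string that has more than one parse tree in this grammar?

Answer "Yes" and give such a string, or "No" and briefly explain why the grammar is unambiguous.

Yes - the string 'b + a + a + a + a' has two distinct parse trees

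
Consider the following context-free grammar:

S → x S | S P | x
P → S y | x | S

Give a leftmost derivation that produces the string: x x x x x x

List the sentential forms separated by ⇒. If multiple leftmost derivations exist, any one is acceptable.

S ⇒ x S ⇒ x S P ⇒ x x S P ⇒ x x x S P ⇒ x x x x S P ⇒ x x x x x P ⇒ x x x x x x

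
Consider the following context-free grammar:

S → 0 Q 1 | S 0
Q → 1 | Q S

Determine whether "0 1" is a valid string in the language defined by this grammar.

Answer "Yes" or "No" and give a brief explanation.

No - no valid derivation exists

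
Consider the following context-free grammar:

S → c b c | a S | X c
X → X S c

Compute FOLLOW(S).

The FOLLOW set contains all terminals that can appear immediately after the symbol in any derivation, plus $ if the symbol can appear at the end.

We compute FOLLOW(S) using the standard algorithm.
FOLLOW(S) starts with {$}.
FIRST(S) = {a, c}
FIRST(X) = {}
FOLLOW(S) = {$, c}
FOLLOW(X) = {a, c}
Therefore, FOLLOW(S) = {$, c}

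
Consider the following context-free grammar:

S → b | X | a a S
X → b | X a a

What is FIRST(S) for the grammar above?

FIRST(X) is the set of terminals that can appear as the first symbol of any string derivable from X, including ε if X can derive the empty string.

We compute FIRST(S) using the standard algorithm.
FIRST(S) = {a, b}
FIRST(X) = {b}
Therefore, FIRST(S) = {a, b}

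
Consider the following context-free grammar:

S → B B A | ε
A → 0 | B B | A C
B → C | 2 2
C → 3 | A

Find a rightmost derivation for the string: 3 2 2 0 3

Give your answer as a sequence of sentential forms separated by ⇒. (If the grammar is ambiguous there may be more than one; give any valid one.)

S ⇒ B B A ⇒ B B A C ⇒ B B A 3 ⇒ B B 0 3 ⇒ B 2 2 0 3 ⇒ C 2 2 0 3 ⇒ 3 2 2 0 3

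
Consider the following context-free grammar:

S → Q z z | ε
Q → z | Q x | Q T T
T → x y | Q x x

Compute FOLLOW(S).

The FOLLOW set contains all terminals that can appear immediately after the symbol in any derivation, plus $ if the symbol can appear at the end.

We compute FOLLOW(S) using the standard algorithm.
FOLLOW(S) starts with {$}.
FIRST(Q) = {z}
FIRST(S) = {z, ε}
FIRST(T) = {x, z}
FOLLOW(Q) = {x, z}
FOLLOW(S) = {$}
FOLLOW(T) = {x, z}
Therefore, FOLLOW(S) = {$}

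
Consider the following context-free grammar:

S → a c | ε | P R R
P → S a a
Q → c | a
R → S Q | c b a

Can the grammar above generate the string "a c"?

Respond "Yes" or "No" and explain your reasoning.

Yes - a valid derivation exists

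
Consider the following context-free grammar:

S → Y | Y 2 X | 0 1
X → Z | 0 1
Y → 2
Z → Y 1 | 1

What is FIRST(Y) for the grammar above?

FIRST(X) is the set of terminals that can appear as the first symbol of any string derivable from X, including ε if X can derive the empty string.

We compute FIRST(Y) using the standard algorithm.
FIRST(S) = {0, 2}
FIRST(X) = {0, 1, 2}
FIRST(Y) = {2}
FIRST(Z) = {1, 2}
Therefore, FIRST(Y) = {2}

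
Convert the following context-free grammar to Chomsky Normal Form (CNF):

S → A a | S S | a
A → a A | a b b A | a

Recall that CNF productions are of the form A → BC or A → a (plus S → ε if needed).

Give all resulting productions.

TA → a; S → a; TB → b; A → a; S → A TA; S → S S; A → TA A; A → TA X0; X0 → TB X1; X1 → TB A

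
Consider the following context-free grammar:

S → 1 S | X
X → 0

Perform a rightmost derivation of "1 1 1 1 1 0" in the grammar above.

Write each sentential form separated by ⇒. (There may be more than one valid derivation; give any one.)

S ⇒ 1 S ⇒ 1 1 S ⇒ 1 1 1 S ⇒ 1 1 1 1 S ⇒ 1 1 1 1 1 S ⇒ 1 1 1 1 1 X ⇒ 1 1 1 1 1 0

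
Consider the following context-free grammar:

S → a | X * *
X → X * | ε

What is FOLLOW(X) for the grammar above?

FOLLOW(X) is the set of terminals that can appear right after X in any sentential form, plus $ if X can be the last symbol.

We compute FOLLOW(X) using the standard algorithm.
FOLLOW(S) starts with {$}.
FIRST(S) = {*, a}
FIRST(X) = {*, ε}
FOLLOW(S) = {$}
FOLLOW(X) = {*}
Therefore, FOLLOW(X) = {*}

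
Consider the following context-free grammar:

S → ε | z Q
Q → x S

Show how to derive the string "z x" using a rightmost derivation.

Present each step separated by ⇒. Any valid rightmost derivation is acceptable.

S ⇒ z Q ⇒ z x S ⇒ z x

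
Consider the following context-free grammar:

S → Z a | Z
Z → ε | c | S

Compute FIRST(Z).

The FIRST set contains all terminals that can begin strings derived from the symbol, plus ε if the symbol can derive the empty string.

We compute FIRST(Z) using the standard algorithm.
FIRST(S) = {a, c, ε}
FIRST(Z) = {a, c, ε}
Therefore, FIRST(Z) = {a, c, ε}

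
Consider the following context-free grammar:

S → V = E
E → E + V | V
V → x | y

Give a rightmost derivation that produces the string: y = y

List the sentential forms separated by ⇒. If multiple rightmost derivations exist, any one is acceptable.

S ⇒ V = E ⇒ V = V ⇒ V = y ⇒ y = y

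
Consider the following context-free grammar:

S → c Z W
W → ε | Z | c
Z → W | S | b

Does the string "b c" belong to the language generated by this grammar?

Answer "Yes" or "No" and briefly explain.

No - no valid derivation exists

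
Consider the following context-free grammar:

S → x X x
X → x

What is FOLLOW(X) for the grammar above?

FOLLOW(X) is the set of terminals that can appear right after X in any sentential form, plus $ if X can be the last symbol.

We compute FOLLOW(X) using the standard algorithm.
FOLLOW(S) starts with {$}.
FIRST(S) = {x}
FIRST(X) = {x}
FOLLOW(S) = {$}
FOLLOW(X) = {x}
Therefore, FOLLOW(X) = {x}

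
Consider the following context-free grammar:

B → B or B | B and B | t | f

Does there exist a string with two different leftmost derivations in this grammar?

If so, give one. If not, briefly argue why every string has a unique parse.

Yes - the string 'f and t and t' has two distinct leftmost derivations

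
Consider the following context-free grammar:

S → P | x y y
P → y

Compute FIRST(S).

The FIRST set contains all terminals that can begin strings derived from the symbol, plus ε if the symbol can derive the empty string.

We compute FIRST(S) using the standard algorithm.
FIRST(P) = {y}
FIRST(S) = {x, y}
Therefore, FIRST(S) = {x, y}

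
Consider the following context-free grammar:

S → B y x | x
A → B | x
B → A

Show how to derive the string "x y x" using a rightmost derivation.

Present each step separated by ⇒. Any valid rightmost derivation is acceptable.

S ⇒ B y x ⇒ A y x ⇒ x y x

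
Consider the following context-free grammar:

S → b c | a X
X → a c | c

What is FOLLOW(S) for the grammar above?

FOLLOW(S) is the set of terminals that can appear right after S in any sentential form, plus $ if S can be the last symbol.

We compute FOLLOW(S) using the standard algorithm.
FOLLOW(S) starts with {$}.
FIRST(S) = {a, b}
FIRST(X) = {a, c}
FOLLOW(S) = {$}
FOLLOW(X) = {$}
Therefore, FOLLOW(S) = {$}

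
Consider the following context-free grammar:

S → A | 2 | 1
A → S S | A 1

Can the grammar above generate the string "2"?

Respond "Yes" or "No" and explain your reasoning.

Yes - a valid derivation exists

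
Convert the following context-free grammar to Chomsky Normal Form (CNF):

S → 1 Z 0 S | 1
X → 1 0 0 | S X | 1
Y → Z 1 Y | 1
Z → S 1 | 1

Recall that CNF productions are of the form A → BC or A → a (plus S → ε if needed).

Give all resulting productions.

T1 → 1; T0 → 0; S → 1; X → 1; Y → 1; Z → 1; S → T1 X0; X0 → Z X1; X1 → T0 S; X → T1 X2; X2 → T0 T0; X → S X; Y → Z X3; X3 → T1 Y; Z → S T1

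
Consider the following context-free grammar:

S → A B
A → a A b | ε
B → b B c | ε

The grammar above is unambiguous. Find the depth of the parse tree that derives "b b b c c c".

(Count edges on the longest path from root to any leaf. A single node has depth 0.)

5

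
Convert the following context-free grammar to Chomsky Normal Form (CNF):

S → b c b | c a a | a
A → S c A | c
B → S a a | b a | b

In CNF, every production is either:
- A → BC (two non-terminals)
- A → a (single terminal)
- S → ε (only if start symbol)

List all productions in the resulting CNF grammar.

TB → b; TC → c; TA → a; S → a; A → c; B → b; S → TB X0; X0 → TC TB; S → TC X1; X1 → TA TA; A → S X2; X2 → TC A; B → S X3; X3 → TA TA; B → TB TA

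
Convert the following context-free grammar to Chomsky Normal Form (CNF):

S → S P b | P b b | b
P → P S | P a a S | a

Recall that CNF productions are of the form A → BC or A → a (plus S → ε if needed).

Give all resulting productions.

TB → b; S → b; TA → a; P → a; S → S X0; X0 → P TB; S → P X1; X1 → TB TB; P → P S; P → P X2; X2 → TA X3; X3 → TA S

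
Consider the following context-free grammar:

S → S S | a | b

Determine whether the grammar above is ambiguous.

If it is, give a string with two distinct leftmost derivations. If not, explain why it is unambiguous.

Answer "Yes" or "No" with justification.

Yes - the string 'b a a b b a' has two distinct leftmost derivations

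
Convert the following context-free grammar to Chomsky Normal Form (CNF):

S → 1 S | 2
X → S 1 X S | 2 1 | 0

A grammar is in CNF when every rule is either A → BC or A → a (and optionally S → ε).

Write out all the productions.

T1 → 1; S → 2; T2 → 2; X → 0; S → T1 S; X → S X0; X0 → T1 X1; X1 → X S; X → T2 T1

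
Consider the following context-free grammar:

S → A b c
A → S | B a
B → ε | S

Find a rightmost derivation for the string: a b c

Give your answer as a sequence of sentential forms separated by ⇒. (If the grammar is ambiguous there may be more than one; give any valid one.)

S ⇒ A b c ⇒ B a b c ⇒ a b c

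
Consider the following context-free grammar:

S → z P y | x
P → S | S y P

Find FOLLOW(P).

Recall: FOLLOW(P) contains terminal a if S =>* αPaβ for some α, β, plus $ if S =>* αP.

We compute FOLLOW(P) using the standard algorithm.
FOLLOW(S) starts with {$}.
FIRST(P) = {x, z}
FIRST(S) = {x, z}
FOLLOW(P) = {y}
FOLLOW(S) = {$, y}
Therefore, FOLLOW(P) = {y}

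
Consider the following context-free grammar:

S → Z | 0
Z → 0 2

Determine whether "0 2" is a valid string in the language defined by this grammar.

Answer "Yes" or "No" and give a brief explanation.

Yes - a valid derivation exists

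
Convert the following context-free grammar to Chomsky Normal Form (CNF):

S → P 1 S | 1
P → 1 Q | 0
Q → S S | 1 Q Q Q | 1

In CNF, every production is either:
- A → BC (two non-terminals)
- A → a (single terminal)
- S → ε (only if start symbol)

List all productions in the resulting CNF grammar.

T1 → 1; S → 1; P → 0; Q → 1; S → P X0; X0 → T1 S; P → T1 Q; Q → S S; Q → T1 X1; X1 → Q X2; X2 → Q Q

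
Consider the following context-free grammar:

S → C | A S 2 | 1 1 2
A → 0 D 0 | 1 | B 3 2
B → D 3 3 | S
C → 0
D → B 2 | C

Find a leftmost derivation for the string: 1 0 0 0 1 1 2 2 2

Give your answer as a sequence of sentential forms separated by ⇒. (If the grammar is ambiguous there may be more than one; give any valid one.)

S ⇒ A S 2 ⇒ 1 S 2 ⇒ 1 A S 2 2 ⇒ 1 0 D 0 S 2 2 ⇒ 1 0 C 0 S 2 2 ⇒ 1 0 0 0 S 2 2 ⇒ 1 0 0 0 1 1 2 2 2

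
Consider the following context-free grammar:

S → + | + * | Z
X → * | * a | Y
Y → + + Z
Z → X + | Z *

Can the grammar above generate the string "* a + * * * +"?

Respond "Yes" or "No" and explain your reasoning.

No - no valid derivation exists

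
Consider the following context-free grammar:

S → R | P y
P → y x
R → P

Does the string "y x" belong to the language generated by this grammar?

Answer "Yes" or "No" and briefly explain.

Yes - a valid derivation exists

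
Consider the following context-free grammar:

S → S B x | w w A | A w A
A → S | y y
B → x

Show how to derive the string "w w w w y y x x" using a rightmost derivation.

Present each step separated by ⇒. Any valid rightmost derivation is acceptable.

S ⇒ S B x ⇒ S x x ⇒ w w A x x ⇒ w w S x x ⇒ w w w w A x x ⇒ w w w w y y x x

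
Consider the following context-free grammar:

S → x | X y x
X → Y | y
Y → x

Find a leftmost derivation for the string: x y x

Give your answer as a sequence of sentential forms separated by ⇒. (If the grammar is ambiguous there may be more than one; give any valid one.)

S ⇒ X y x ⇒ Y y x ⇒ x y x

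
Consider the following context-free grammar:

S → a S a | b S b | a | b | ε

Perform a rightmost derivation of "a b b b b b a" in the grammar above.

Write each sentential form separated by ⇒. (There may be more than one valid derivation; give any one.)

S ⇒ a S a ⇒ a b S b a ⇒ a b b S b b a ⇒ a b b b b b a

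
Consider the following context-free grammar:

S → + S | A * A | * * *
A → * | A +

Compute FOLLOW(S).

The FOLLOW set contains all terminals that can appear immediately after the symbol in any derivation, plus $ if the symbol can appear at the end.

We compute FOLLOW(S) using the standard algorithm.
FOLLOW(S) starts with {$}.
FIRST(A) = {*}
FIRST(S) = {*, +}
FOLLOW(A) = {$, *, +}
FOLLOW(S) = {$}
Therefore, FOLLOW(S) = {$}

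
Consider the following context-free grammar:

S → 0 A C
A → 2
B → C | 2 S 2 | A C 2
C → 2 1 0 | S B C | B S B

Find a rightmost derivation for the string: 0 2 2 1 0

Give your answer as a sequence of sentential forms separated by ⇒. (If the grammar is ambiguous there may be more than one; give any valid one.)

S ⇒ 0 A C ⇒ 0 A 2 1 0 ⇒ 0 2 2 1 0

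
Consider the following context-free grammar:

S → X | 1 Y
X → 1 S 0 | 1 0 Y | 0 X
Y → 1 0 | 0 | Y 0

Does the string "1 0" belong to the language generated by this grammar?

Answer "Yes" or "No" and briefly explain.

Yes - a valid derivation exists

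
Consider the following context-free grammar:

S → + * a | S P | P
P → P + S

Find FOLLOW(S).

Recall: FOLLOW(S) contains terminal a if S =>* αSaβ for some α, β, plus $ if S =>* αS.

We compute FOLLOW(S) using the standard algorithm.
FOLLOW(S) starts with {$}.
FIRST(P) = {}
FIRST(S) = {+}
FOLLOW(P) = {$, +}
FOLLOW(S) = {$, +}
Therefore, FOLLOW(S) = {$, +}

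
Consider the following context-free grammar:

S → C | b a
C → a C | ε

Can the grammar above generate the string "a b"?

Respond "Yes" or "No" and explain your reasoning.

No - no valid derivation exists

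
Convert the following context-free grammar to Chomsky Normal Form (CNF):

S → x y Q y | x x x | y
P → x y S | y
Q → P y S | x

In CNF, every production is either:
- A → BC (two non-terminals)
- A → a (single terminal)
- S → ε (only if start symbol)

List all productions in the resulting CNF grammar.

TX → x; TY → y; S → y; P → y; Q → x; S → TX X0; X0 → TY X1; X1 → Q TY; S → TX X2; X2 → TX TX; P → TX X3; X3 → TY S; Q → P X4; X4 → TY S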